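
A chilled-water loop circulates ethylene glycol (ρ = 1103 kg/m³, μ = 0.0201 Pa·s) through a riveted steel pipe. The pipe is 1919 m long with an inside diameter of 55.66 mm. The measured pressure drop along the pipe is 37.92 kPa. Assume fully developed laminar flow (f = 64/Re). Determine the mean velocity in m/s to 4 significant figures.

For laminar flow, f = 64/Re with Re = ρVD/μ, so Darcy-Weisbach reduces to ΔP = 32μLV/D². Solving for V: V = ΔP·D²/(32μL) = 3.792e+04·(0.05566)²/(32·0.0201·1919) = 0.09518 m/s.
Check: Re = ρVD/μ = 1103·0.09518·0.05566/0.0201 = 290.7 < 2300, so the laminar assumption holds.

V ≈ 0.09518 m/s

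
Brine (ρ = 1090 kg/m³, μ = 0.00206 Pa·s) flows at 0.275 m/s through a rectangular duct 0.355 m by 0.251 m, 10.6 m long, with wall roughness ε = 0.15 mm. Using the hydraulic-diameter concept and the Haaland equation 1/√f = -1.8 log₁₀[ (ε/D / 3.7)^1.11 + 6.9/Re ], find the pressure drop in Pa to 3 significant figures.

Hydraulic diameter D_h = 4A/P = 4·(0.355·0.251)/(2·(0.355+0.251)) = 0.3564/1.212 = 0.2941 m.
Re = ρVD_h/μ = 1090·0.275·0.2941/0.00206 = 4.279e+04.
ε/D_h = 0.00015/0.2941 = 0.00051; Haaland gives 1/√f = -1.8 log₁₀[5.19e-05+0.000161] = 6.609, so f = 0.0229.
ΔP = f(L/D_h)(ρV²/2) = 0.0229·10.6/0.2941·41.22 = 34.02 Pa.

ΔP ≈ 34.0 Pa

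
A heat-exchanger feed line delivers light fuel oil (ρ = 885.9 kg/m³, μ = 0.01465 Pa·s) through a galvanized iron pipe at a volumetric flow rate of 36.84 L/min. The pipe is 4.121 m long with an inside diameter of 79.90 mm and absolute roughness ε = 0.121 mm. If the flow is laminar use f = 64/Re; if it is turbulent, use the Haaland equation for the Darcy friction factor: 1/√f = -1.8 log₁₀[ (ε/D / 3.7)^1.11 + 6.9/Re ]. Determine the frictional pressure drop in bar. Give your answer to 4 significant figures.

ΔP ≈ 3.706×10^-4 bar

Q = 36.84 L/min = 36.84/60000 = 0.000614 m³/s.
Cross-sectional area A = πD²/4 = π(0.0799)²/4 = 0.005014 m²; mean velocity V = Q/A = 0.000614/0.005014 = 0.1225 m/s.
Reynolds number Re = ρVD/μ = 885.9 · 0.1225 · 0.0799 / 0.0146 = 591.7.
Re < 2300 → laminar flow, so f = 64/Re = 64/591.7 = 0.1082 (the turbulent correlation is not needed).
Darcy-Weisbach: ΔP = f(L/D)(ρV²/2) = 0.1082·(4.121/0.0799)·(885.9·0.1225²/2) = 0.1082·51.58·6.642 = 37.06 Pa.
ΔP = 37.06 Pa = 3.706×10^-4 bar.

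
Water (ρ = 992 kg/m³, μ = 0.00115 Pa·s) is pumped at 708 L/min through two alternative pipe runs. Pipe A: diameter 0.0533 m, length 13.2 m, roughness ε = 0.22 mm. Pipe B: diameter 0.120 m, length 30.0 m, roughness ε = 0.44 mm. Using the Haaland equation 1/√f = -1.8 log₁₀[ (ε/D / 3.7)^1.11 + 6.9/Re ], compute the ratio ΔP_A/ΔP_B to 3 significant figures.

Pipe A: V = Q/A = 0.0118/0.002231 = 5.289 m/s; Re = 2.432e+05; ε/D = 0.00413; Haaland → f = 0.02914; ΔP_A = f(L/D)(ρV²/2) = 1.001e+05 Pa.
Pipe B: V = Q/A = 0.0118/0.01131 = 1.043 m/s; Re = 1.08e+05; ε/D = 0.00367; Haaland → f = 0.02872; ΔP_B = f(L/D)(ρV²/2) = 3877 Pa.
ΔP_A/ΔP_B = 1.001e+05/3877 = 25.8.

ΔP_A/ΔP_B ≈ 25.8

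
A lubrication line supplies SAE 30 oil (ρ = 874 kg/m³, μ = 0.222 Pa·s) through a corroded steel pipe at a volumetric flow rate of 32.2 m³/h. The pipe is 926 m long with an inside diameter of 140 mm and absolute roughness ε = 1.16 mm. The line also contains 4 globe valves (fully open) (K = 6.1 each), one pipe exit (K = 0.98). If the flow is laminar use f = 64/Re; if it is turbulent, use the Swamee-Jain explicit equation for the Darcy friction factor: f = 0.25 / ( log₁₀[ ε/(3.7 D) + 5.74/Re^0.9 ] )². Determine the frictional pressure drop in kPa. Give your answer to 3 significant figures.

ΔP ≈ 199 kPa

Q = 32.2 m³/h = 32.2/3600 = 0.008944 m³/s.
Cross-sectional area A = πD²/4 = π(0.14)²/4 = 0.01539 m²; mean velocity V = Q/A = 0.008944/0.01539 = 0.581 m/s.
Reynolds number Re = ρVD/μ = 874 · 0.581 · 0.14 / 0.222 = 320.3.
Re < 2300 → laminar flow, so f = 64/Re = 64/320.3 = 0.1998 (the turbulent correlation is not needed).
Total minor-loss coefficient ΣK = 4·6.1 + 1·0.98 = 25.4.
ΔP = [f·L/D + ΣK]·(ρV²/2) = [0.1998·926/0.14 + 25.4]·(874·0.581²/2) = [1322 + 25.4]·147.5 = 1.988e+05 Pa.
ΔP = 1.988e+05 Pa = 199 kPa.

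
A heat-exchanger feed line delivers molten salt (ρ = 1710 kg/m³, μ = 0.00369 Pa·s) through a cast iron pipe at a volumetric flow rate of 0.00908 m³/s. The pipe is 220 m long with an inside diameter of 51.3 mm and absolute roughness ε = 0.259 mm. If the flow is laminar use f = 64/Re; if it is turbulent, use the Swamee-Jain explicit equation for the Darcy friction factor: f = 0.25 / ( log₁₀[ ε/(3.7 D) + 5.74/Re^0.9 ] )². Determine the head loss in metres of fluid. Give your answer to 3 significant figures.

Cross-sectional area A = πD²/4 = π(0.0513)²/4 = 0.002067 m²; mean velocity V = Q/A = 0.00908/0.002067 = 4.393 m/s.
Reynolds number Re = ρVD/μ = 1710 · 4.393 · 0.0513 / 0.00369 = 1.044e+05.
Re > 4000 → turbulent. Relative roughness ε/D = 0.000259/0.0513 = 0.00505. Swamee-Jain: f = 0.25/(log₁₀[0.00505/3.7 + 5.74/1.044e+05^0.9])² = 0.25/(log₁₀[0.00136 + 0.000175])² = 0.25/(-2.813)² = 0.0316.
Darcy-Weisbach: ΔP = f(L/D)(ρV²/2) = 0.0316·(220/0.0513)·(1710·4.393²/2) = 0.0316·4288·1.65e+04 = 2.236e+06 Pa.
Head loss h_f = ΔP/(ρg) = 2.236e+06/(1710·9.81) = 133 m.

h_f ≈ 133 m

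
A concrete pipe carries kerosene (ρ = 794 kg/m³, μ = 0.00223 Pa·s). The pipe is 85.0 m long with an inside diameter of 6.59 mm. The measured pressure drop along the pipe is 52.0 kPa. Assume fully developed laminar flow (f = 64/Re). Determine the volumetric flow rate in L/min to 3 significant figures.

For laminar flow, f = 64/Re with Re = ρVD/μ, so Darcy-Weisbach reduces to ΔP = 32μLV/D². Solving for V: V = ΔP·D²/(32μL) = 5.2e+04·(0.00659)²/(32·0.00223·85) = 0.3723 m/s.
Check: Re = ρVD/μ = 794·0.3723·0.00659/0.00223 = 873.6 < 2300, so the laminar assumption holds.
Q = V·A = 0.3723·(π/4·0.00659²) = 1.27e-05 m³/s = 0.762 L/min.

Q ≈ 0.762 L/min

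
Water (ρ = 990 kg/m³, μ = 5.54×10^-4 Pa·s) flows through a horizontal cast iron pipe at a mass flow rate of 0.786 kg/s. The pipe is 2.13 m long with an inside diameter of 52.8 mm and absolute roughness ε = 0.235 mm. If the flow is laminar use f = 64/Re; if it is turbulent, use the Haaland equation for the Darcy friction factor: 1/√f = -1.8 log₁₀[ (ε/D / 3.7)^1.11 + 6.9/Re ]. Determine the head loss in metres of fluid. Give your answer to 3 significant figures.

h_f ≈ 0.00863 m

A = πD²/4 = π(0.0528)²/4 = 0.00219 m²; mean velocity V = ṁ/(ρA) = 0.786/(990 · 0.00219) = 0.3626 m/s.
Reynolds number Re = ρVD/μ = 990 · 0.3626 · 0.0528 / 0.000554 = 3.421e+04.
Re > 4000 → turbulent. Relative roughness ε/D = 0.000235/0.0528 = 0.00445. Haaland: 1/√f = -1.8 log₁₀[(0.00445/3.7)^1.11 + 6.9/3.421e+04] = -1.8 log₁₀[0.000574 + 0.000202] = 5.598, so f = 0.03191.
Darcy-Weisbach: ΔP = f(L/D)(ρV²/2) = 0.03191·(2.13/0.0528)·(990·0.3626²/2) = 0.03191·40.34·65.08 = 83.77 Pa.
Head loss h_f = ΔP/(ρg) = 83.77/(990·9.81) = 0.00863 m.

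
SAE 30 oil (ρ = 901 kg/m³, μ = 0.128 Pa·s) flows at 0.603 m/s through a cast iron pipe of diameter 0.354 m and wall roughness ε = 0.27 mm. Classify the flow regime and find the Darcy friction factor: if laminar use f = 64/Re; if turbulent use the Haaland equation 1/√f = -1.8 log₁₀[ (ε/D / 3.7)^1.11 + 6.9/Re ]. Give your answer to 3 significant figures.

Re = ρVD/μ = 901·0.603·0.354/0.128 = 1503.
Re < 2300 → laminar, so f = 64/Re = 0.04259 (roughness is irrelevant in laminar flow).

f ≈ 0.0426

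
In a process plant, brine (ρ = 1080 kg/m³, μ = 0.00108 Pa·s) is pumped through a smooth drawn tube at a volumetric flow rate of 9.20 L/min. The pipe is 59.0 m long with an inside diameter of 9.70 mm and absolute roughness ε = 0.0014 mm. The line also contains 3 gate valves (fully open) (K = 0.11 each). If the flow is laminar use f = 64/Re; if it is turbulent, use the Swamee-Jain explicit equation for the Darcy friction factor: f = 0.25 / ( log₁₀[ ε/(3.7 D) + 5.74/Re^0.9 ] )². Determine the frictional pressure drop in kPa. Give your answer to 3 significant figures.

ΔP ≈ 370 kPa

Q = 9.20 L/min = 9.20/60000 = 0.0001533 m³/s.
Cross-sectional area A = πD²/4 = π(0.0097)²/4 = 7.39e-05 m²; mean velocity V = Q/A = 0.0001533/7.39e-05 = 2.075 m/s.
Reynolds number Re = ρVD/μ = 1080 · 2.075 · 0.0097 / 0.00108 = 2.013e+04.
Re > 4000 → turbulent. Relative roughness ε/D = 1.4e-06/0.0097 = 0.000144. Swamee-Jain: f = 0.25/(log₁₀[0.000144/3.7 + 5.74/2.013e+04^0.9])² = 0.25/(log₁₀[3.9e-05 + 0.000768])² = 0.25/(-3.093)² = 0.02613.
Total minor-loss coefficient ΣK = 3·0.11 = 0.33.
ΔP = [f·L/D + ΣK]·(ρV²/2) = [0.02613·59/0.0097 + 0.33]·(1080·2.075²/2) = [159 + 0.33]·2325 = 3.703e+05 Pa.
ΔP = 3.703e+05 Pa = 370 kPa.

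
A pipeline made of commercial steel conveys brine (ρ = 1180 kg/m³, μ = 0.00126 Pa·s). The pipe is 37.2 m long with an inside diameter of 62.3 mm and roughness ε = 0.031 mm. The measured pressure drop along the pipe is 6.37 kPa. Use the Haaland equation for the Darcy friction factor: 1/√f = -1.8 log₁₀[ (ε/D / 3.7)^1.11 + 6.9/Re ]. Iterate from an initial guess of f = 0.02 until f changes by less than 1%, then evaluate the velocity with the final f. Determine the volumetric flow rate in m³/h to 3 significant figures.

Q ≈ 9.94 m³/h

Rearranging Darcy-Weisbach: V = √(2·ΔP·D/(f·L·ρ)). With ε/D = 3.1e-05/0.0623 = 0.000498, iterate starting from f = 0.02:
  f = 0.02 → V = √(2·6370·0.0623/(0.02·37.2·1180)) = 0.9508 m/s; Re = ρVD/μ = 5.548e+04; f → 0.02186
  f = 0.02186 → V = 0.9094 m/s; Re = 5.306e+04; f → 0.02202
Converged (Δf/f < 1%). With the final f = 0.02202: V = √(2·6370·0.0623/(0.02202·37.2·1180)) = 0.9061 m/s.
Q = V·A = 0.9061·(π/4·0.0623²) = 0.002762 m³/s = 9.94 m³/h.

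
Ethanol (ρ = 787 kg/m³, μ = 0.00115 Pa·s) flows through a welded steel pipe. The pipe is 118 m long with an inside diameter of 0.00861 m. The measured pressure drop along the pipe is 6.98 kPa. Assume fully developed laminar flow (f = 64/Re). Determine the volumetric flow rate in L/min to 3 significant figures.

For laminar flow, f = 64/Re with Re = ρVD/μ, so Darcy-Weisbach reduces to ΔP = 32μLV/D². Solving for V: V = ΔP·D²/(32μL) = 6980·(0.00861)²/(32·0.00115·118) = 0.1192 m/s.
Check: Re = ρVD/μ = 787·0.1192·0.00861/0.00115 = 702.1 < 2300, so the laminar assumption holds.
Q = V·A = 0.1192·(π/4·0.00861²) = 6.938e-06 m³/s = 0.416 L/min.

Q ≈ 0.416 L/min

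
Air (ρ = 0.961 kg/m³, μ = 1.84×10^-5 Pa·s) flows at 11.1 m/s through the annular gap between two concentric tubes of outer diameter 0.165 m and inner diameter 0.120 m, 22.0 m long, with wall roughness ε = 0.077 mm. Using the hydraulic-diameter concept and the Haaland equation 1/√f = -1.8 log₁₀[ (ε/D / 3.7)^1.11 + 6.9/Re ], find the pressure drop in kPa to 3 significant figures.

Hydraulic diameter D_h = 4A/P = D_o - D_i = 0.165 - 0.12 = 0.045 m.
Re = ρVD_h/μ = 0.961·11.1·0.045/1.84e-05 = 2.609e+04.
ε/D_h = 7.7e-05/0.045 = 0.00171; Haaland gives 1/√f = -1.8 log₁₀[0.000199+0.000264] = 6.002, so f = 0.02776.
ΔP = f(L/D_h)(ρV²/2) = 0.02776·22/0.045·59.2 = 803.6 Pa.
ΔP = 0.804 kPa.

ΔP ≈ 0.804 kPa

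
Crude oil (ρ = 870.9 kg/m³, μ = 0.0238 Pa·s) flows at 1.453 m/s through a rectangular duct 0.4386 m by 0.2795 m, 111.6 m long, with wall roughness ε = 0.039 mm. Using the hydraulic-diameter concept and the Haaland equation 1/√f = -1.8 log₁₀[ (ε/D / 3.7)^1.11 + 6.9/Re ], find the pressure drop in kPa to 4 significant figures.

Hydraulic diameter D_h = 4A/P = 4·(0.4386·0.2795)/(2·(0.4386+0.2795)) = 0.4904/1.436 = 0.3414 m.
Re = ρVD_h/μ = 870.9·1.453·0.3414/0.0238 = 1.815e+04.
ε/D_h = 3.9e-05/0.3414 = 0.000114; Haaland gives 1/√f = -1.8 log₁₀[9.85e-06+0.00038] = 6.136, so f = 0.02656.
ΔP = f(L/D_h)(ρV²/2) = 0.02656·111.6/0.3414·919.3 = 7981 Pa.
ΔP = 7.981 kPa.

ΔP ≈ 7.981 kPa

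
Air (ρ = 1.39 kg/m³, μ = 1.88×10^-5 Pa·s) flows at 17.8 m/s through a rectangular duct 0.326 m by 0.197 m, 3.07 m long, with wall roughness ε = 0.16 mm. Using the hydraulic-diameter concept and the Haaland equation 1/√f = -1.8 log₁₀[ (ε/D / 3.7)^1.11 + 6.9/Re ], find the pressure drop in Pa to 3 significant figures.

ΔP ≈ 51.8 Pa

Hydraulic diameter D_h = 4A/P = 4·(0.326·0.197)/(2·(0.326+0.197)) = 0.2569/1.046 = 0.2456 m.
Re = ρVD_h/μ = 1.39·17.8·0.2456/1.88e-05 = 3.232e+05.
ε/D_h = 0.00016/0.2456 = 0.000651; Haaland gives 1/√f = -1.8 log₁₀[6.8e-05+2.13e-05] = 7.288, so f = 0.01883.
ΔP = f(L/D_h)(ρV²/2) = 0.01883·3.07/0.2456·220.2 = 51.83 Pa.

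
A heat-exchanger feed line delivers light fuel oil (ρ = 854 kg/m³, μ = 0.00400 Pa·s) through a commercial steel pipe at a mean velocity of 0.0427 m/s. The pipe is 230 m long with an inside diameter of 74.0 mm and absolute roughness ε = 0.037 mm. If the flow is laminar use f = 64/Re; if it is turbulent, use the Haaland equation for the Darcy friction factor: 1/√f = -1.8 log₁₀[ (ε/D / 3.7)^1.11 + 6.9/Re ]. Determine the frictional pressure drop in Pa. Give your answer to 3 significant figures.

ΔP ≈ 230 Pa

Reynolds number Re = ρVD/μ = 854 · 0.0427 · 0.074 / 0.004 = 674.6.
Re < 2300 → laminar flow, so f = 64/Re = 64/674.6 = 0.09487 (the turbulent correlation is not needed).
Darcy-Weisbach: ΔP = f(L/D)(ρV²/2) = 0.09487·(230/0.074)·(854·0.0427²/2) = 0.09487·3108·0.7785 = 229.6 Pa.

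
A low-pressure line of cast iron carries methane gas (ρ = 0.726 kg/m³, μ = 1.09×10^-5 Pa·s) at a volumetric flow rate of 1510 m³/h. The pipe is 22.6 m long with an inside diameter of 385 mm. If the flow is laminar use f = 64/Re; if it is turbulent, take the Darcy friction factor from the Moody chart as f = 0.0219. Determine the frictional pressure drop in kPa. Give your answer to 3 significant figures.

ΔP ≈ 0.00606 kPa

Q = 1510 m³/h = 1510/3600 = 0.4194 m³/s.
Cross-sectional area A = πD²/4 = π(0.385)²/4 = 0.1164 m²; mean velocity V = Q/A = 0.4194/0.1164 = 3.603 m/s.
Reynolds number Re = ρVD/μ = 0.726 · 3.603 · 0.385 / 1.09e-05 = 9.239e+04.
Re > 4000 → turbulent; use the Moody-chart value f = 0.0219.
Darcy-Weisbach: ΔP = f(L/D)(ρV²/2) = 0.0219·(22.6/0.385)·(0.726·3.603²/2) = 0.0219·58.7·4.712 = 6.058 Pa.
ΔP = 6.058 Pa = 0.00606 kPa.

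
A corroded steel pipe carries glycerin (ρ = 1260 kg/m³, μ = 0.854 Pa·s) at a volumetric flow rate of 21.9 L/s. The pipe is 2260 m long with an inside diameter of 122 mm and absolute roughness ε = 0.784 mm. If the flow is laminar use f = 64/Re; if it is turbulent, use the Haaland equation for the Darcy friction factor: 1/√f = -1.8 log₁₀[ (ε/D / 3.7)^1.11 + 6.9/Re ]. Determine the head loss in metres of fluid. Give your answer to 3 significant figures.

h_f ≈ 629 m

Q = 21.9 L/s = 21.9/1000 = 0.0219 m³/s.
Cross-sectional area A = πD²/4 = π(0.122)²/4 = 0.01169 m²; mean velocity V = Q/A = 0.0219/0.01169 = 1.873 m/s.
Reynolds number Re = ρVD/μ = 1260 · 1.873 · 0.122 / 0.854 = 337.2.
Re < 2300 → laminar flow, so f = 64/Re = 64/337.2 = 0.1898 (the turbulent correlation is not needed).
Darcy-Weisbach: ΔP = f(L/D)(ρV²/2) = 0.1898·(2260/0.122)·(1260·1.873²/2) = 0.1898·1.852e+04·2211 = 7.774e+06 Pa.
Head loss h_f = ΔP/(ρg) = 7.774e+06/(1260·9.81) = 629 m.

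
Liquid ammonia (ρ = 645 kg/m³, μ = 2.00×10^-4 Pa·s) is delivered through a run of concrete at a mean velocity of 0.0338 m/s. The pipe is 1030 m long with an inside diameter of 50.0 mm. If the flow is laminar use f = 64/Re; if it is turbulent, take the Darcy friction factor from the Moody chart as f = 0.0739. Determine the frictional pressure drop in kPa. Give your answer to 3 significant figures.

Reynolds number Re = ρVD/μ = 645 · 0.0338 · 0.05 / 0.0002 = 5450.
Re > 4000 → turbulent; use the Moody-chart value f = 0.0739.
Darcy-Weisbach: ΔP = f(L/D)(ρV²/2) = 0.0739·(1030/0.05)·(645·0.0338²/2) = 0.0739·2.06e+04·0.3684 = 560.9 Pa.
ΔP = 560.9 Pa = 0.561 kPa.

ΔP ≈ 0.561 kPa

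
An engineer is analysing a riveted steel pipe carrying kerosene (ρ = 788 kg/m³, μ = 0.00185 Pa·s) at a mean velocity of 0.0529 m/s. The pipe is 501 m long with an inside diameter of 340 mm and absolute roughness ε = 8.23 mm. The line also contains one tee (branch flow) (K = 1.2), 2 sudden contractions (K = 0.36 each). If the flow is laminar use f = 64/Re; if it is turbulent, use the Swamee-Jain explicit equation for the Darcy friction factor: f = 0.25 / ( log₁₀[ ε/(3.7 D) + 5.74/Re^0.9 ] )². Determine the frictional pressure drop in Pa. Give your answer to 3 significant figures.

ΔP ≈ 96.3 Pa

Reynolds number Re = ρVD/μ = 788 · 0.0529 · 0.34 / 0.00185 = 7661.
Re > 4000 → turbulent. Relative roughness ε/D = 0.00823/0.34 = 0.0242. Swamee-Jain: f = 0.25/(log₁₀[0.0242/3.7 + 5.74/7661^0.9])² = 0.25/(log₁₀[0.00654 + 0.00183])² = 0.25/(-2.077)² = 0.05795.
Total minor-loss coefficient ΣK = 1·1.2 + 2·0.36 = 1.92.
ΔP = [f·L/D + ΣK]·(ρV²/2) = [0.05795·501/0.34 + 1.92]·(788·0.0529²/2) = [85.39 + 1.92]·1.103 = 96.27 Pa.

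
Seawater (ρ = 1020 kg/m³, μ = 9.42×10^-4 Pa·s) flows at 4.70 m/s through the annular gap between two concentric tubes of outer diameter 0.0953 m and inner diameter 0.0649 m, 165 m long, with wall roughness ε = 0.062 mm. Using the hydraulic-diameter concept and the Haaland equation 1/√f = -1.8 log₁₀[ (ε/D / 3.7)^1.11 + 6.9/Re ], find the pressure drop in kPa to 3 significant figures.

ΔP ≈ 1500 kPa

Hydraulic diameter D_h = 4A/P = D_o - D_i = 0.0953 - 0.0649 = 0.0304 m.
Re = ρVD_h/μ = 1020·4.7·0.0304/0.000942 = 1.547e+05.
ε/D_h = 6.2e-05/0.0304 = 0.00204; Haaland gives 1/√f = -1.8 log₁₀[0.000241+4.46e-05] = 6.378, so f = 0.02458.
ΔP = f(L/D_h)(ρV²/2) = 0.02458·165/0.0304·1.127e+04 = 1.503e+06 Pa.
ΔP = 1500 kPa.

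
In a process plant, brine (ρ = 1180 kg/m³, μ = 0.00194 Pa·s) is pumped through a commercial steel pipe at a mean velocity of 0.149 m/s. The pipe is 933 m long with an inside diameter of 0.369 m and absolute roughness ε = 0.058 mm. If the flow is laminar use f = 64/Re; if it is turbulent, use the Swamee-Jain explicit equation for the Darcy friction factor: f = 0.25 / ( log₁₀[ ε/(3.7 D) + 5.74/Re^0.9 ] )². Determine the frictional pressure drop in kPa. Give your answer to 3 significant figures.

Reynolds number Re = ρVD/μ = 1180 · 0.149 · 0.369 / 0.00194 = 3.344e+04.
Re > 4000 → turbulent. Relative roughness ε/D = 5.8e-05/0.369 = 0.000157. Swamee-Jain: f = 0.25/(log₁₀[0.000157/3.7 + 5.74/3.344e+04^0.9])² = 0.25/(log₁₀[4.25e-05 + 0.000486])² = 0.25/(-3.277)² = 0.02329.
Darcy-Weisbach: ΔP = f(L/D)(ρV²/2) = 0.02329·(933/0.369)·(1180·0.149²/2) = 0.02329·2528·13.1 = 771.2 Pa.
ΔP = 771.2 Pa = 0.771 kPa.

ΔP ≈ 0.771 kPa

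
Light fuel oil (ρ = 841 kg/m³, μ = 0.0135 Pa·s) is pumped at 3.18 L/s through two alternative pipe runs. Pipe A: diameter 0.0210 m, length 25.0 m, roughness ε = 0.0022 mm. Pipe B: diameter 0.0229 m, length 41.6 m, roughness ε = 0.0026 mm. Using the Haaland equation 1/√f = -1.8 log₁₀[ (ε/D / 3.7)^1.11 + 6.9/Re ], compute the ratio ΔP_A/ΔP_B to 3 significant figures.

ΔP_A/ΔP_B ≈ 0.905

Pipe A: V = Q/A = 0.00318/0.0003464 = 9.181 m/s; Re = 1.201e+04; ε/D = 0.000105; Haaland → f = 0.02951; ΔP_A = f(L/D)(ρV²/2) = 1.245e+06 Pa.
Pipe B: V = Q/A = 0.00318/0.0004119 = 7.721 m/s; Re = 1.101e+04; ε/D = 0.000114; Haaland → f = 0.03021; ΔP_B = f(L/D)(ρV²/2) = 1.376e+06 Pa.
ΔP_A/ΔP_B = 1.245e+06/1.376e+06 = 0.905.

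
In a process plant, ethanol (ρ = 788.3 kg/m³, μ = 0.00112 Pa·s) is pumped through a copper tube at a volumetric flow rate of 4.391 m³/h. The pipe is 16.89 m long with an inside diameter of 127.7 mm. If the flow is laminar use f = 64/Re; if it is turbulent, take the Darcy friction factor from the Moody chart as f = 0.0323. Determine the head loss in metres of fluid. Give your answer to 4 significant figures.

Q = 4.391 m³/h = 4.391/3600 = 0.00122 m³/s.
Cross-sectional area A = πD²/4 = π(0.1277)²/4 = 0.01281 m²; mean velocity V = Q/A = 0.00122/0.01281 = 0.09523 m/s.
Reynolds number Re = ρVD/μ = 788.3 · 0.09523 · 0.1277 / 0.00112 = 8560.
Re > 4000 → turbulent; use the Moody-chart value f = 0.0323.
Darcy-Weisbach: ΔP = f(L/D)(ρV²/2) = 0.0323·(16.89/0.1277)·(788.3·0.09523²/2) = 0.0323·132.3·3.575 = 15.27 Pa.
Head loss h_f = ΔP/(ρg) = 15.27/(788.3·9.81) = 0.001975 m.

h_f ≈ 0.001975 m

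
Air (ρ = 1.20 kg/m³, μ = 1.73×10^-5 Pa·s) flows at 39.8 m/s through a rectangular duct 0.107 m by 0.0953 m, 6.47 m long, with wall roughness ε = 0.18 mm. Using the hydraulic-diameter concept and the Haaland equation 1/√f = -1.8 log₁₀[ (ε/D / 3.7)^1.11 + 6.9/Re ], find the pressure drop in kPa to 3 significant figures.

Hydraulic diameter D_h = 4A/P = 4·(0.107·0.0953)/(2·(0.107+0.0953)) = 0.04079/0.4046 = 0.1008 m.
Re = ρVD_h/μ = 1.2·39.8·0.1008/1.73e-05 = 2.783e+05.
ε/D_h = 0.00018/0.1008 = 0.00179; Haaland gives 1/√f = -1.8 log₁₀[0.000208+2.48e-05] = 6.538, so f = 0.02339.
ΔP = f(L/D_h)(ρV²/2) = 0.02339·6.47/0.1008·950.4 = 1427 Pa.
ΔP = 1.43 kPa.

ΔP ≈ 1.43 kPa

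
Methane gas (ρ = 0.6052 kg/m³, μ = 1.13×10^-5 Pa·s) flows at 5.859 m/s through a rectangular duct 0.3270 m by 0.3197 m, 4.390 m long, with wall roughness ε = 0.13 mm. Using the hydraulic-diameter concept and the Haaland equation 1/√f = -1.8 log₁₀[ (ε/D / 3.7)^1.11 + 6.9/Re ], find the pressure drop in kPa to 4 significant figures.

ΔP ≈ 0.002766 kPa

Hydraulic diameter D_h = 4A/P = 4·(0.327·0.3197)/(2·(0.327+0.3197)) = 0.4182/1.293 = 0.3233 m.
Re = ρVD_h/μ = 0.6052·5.859·0.3233/1.13e-05 = 1.015e+05.
ε/D_h = 0.00013/0.3233 = 0.000402; Haaland gives 1/√f = -1.8 log₁₀[3.98e-05+6.8e-05] = 7.141, so f = 0.01961.
ΔP = f(L/D_h)(ρV²/2) = 0.01961·4.39/0.3233·10.39 = 2.766 Pa.
ΔP = 0.002766 kPa.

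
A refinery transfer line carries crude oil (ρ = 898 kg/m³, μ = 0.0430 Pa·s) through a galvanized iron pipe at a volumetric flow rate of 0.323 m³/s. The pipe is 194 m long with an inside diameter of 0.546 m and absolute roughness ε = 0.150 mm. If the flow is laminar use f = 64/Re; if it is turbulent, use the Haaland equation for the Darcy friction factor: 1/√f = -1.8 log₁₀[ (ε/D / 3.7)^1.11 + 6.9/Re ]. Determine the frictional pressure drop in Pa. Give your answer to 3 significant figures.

Cross-sectional area A = πD²/4 = π(0.546)²/4 = 0.2341 m²; mean velocity V = Q/A = 0.323/0.2341 = 1.38 m/s.
Reynolds number Re = ρVD/μ = 898 · 1.38 · 0.546 / 0.043 = 1.573e+04.
Re > 4000 → turbulent. Relative roughness ε/D = 0.00015/0.546 = 0.000275. Haaland: 1/√f = -1.8 log₁₀[(0.000275/3.7)^1.11 + 6.9/1.573e+04] = -1.8 log₁₀[2.61e-05 + 0.000439] = 5.999, so f = 0.02779.
Darcy-Weisbach: ΔP = f(L/D)(ρV²/2) = 0.02779·(194/0.546)·(898·1.38²/2) = 0.02779·355.3·854.5 = 8436 Pa.

ΔP ≈ 8440 Pa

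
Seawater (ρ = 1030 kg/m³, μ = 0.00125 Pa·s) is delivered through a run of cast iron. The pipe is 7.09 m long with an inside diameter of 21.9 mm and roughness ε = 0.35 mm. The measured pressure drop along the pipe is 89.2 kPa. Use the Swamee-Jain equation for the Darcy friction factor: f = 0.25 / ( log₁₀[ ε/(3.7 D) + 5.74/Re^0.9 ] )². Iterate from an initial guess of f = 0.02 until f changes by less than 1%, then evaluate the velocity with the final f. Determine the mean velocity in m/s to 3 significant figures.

V ≈ 3.42 m/s

Rearranging Darcy-Weisbach: V = √(2·ΔP·D/(f·L·ρ)). With ε/D = 0.00035/0.0219 = 0.016, iterate starting from f = 0.02:
  f = 0.02 → V = √(2·8.92e+04·0.0219/(0.02·7.09·1030)) = 5.172 m/s; Re = ρVD/μ = 9.333e+04; f → 0.04544
  f = 0.04544 → V = 3.431 m/s; Re = 6.192e+04; f → 0.04576
Converged (Δf/f < 1%). With the final f = 0.04576: V = √(2·8.92e+04·0.0219/(0.04576·7.09·1030)) = 3.419 m/s.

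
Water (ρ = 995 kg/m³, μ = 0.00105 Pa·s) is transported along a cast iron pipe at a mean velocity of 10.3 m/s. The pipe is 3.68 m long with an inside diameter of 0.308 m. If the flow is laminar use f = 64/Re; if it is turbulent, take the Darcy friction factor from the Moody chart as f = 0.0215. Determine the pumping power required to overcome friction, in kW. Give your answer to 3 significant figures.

Reynolds number Re = ρVD/μ = 995 · 10.3 · 0.308 / 0.00105 = 3.006e+06.
Re > 4000 → turbulent; use the Moody-chart value f = 0.0215.
Darcy-Weisbach: ΔP = f(L/D)(ρV²/2) = 0.0215·(3.68/0.308)·(995·10.3²/2) = 0.0215·11.95·5.278e+04 = 1.356e+04 Pa.
Q = V·A = 10.3·0.07451 = 0.7674 m³/s.
Pumping power P = QΔP = 0.7674·1.356e+04 = 10400 W = 10.4 kW.

P ≈ 10.4 kW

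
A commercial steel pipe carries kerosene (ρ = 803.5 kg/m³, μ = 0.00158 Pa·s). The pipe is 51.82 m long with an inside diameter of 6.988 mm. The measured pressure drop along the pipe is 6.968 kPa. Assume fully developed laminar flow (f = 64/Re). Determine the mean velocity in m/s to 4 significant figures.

For laminar flow, f = 64/Re with Re = ρVD/μ, so Darcy-Weisbach reduces to ΔP = 32μLV/D². Solving for V: V = ΔP·D²/(32μL) = 6968·(0.006988)²/(32·0.00158·51.82) = 0.1299 m/s.
Check: Re = ρVD/μ = 803.5·0.1299·0.006988/0.00158 = 461.5 < 2300, so the laminar assumption holds.

V ≈ 0.1299 m/s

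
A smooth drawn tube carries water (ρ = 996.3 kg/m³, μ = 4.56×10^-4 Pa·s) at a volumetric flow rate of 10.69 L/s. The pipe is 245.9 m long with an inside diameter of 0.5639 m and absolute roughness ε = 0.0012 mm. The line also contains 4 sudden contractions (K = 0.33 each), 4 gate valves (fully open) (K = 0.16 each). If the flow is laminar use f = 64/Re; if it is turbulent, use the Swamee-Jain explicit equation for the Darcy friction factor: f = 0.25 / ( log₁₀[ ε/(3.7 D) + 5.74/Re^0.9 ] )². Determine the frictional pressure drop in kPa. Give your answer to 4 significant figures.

ΔP ≈ 0.009957 kPa

Q = 10.69 L/s = 10.69/1000 = 0.01069 m³/s.
Cross-sectional area A = πD²/4 = π(0.5639)²/4 = 0.2497 m²; mean velocity V = Q/A = 0.01069/0.2497 = 0.0428 m/s.
Reynolds number Re = ρVD/μ = 996.3 · 0.0428 · 0.5639 / 0.000456 = 5.274e+04.
Re > 4000 → turbulent. Relative roughness ε/D = 1.2e-06/0.5639 = 2.13e-06. Swamee-Jain: f = 0.25/(log₁₀[2.13e-06/3.7 + 5.74/5.274e+04^0.9])² = 0.25/(log₁₀[5.75e-07 + 0.000323])² = 0.25/(-3.49)² = 0.02052.
Total minor-loss coefficient ΣK = 4·0.33 + 4·0.16 = 1.96.
ΔP = [f·L/D + ΣK]·(ρV²/2) = [0.02052·245.9/0.5639 + 1.96]·(996.3·0.0428²/2) = [8.949 + 1.96]·0.9127 = 9.957 Pa.
ΔP = 9.957 Pa = 0.009957 kPa.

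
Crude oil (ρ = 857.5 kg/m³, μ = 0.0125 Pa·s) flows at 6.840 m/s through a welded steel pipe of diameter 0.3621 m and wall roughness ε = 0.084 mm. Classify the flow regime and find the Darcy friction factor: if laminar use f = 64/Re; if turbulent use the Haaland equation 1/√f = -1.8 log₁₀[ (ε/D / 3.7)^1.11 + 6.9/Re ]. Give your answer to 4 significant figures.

f ≈ 0.01745

Re = ρVD/μ = 857.5·6.84·0.3621/0.0125 = 1.699e+05.
Re > 4000 → turbulent. ε/D = 8.4e-05/0.3621 = 0.000232; Haaland: 1/√f = -1.8 log₁₀[2.16e-05 + 4.06e-05] = 7.571, so f = 0.01745.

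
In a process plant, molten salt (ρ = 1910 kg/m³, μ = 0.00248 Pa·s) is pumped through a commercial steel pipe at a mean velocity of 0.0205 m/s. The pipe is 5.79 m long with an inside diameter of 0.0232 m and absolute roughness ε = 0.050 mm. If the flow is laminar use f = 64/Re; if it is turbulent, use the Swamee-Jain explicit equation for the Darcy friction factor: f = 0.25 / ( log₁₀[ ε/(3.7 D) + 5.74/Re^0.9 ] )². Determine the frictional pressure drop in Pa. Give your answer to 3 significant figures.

ΔP ≈ 17.5 Pa

Reynolds number Re = ρVD/μ = 1910 · 0.0205 · 0.0232 / 0.00248 = 366.3.
Re < 2300 → laminar flow, so f = 64/Re = 64/366.3 = 0.1747 (the turbulent correlation is not needed).
Darcy-Weisbach: ΔP = f(L/D)(ρV²/2) = 0.1747·(5.79/0.0232)·(1910·0.0205²/2) = 0.1747·249.6·0.4013 = 17.5 Pa.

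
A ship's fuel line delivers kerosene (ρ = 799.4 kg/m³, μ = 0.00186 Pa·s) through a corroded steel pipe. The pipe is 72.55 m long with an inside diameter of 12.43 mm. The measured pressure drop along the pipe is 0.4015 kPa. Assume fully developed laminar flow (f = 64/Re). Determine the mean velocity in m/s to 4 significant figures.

For laminar flow, f = 64/Re with Re = ρVD/μ, so Darcy-Weisbach reduces to ΔP = 32μLV/D². Solving for V: V = ΔP·D²/(32μL) = 401.5·(0.01243)²/(32·0.00186·72.55) = 0.01437 m/s.
Check: Re = ρVD/μ = 799.4·0.01437·0.01243/0.00186 = 76.74 < 2300, so the laminar assumption holds.

V ≈ 0.01437 m/s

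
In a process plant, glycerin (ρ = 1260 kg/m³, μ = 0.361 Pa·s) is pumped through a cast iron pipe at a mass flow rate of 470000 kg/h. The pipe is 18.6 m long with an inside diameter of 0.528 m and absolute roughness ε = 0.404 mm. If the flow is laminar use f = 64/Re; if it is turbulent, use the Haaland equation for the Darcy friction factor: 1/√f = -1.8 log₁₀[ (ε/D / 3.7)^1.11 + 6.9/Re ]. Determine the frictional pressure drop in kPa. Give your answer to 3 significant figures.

ΔP ≈ 0.365 kPa

ṁ = 470000 kg/h = 470000/3600 = 130.6 kg/s.
A = πD²/4 = π(0.528)²/4 = 0.219 m²; mean velocity V = ṁ/(ρA) = 130.6/(1260 · 0.219) = 0.4732 m/s.
Reynolds number Re = ρVD/μ = 1260 · 0.4732 · 0.528 / 0.361 = 872.1.
Re < 2300 → laminar flow, so f = 64/Re = 64/872.1 = 0.07339 (the turbulent correlation is not needed).
Darcy-Weisbach: ΔP = f(L/D)(ρV²/2) = 0.07339·(18.6/0.528)·(1260·0.4732²/2) = 0.07339·35.23·141.1 = 364.7 Pa.
ΔP = 364.7 Pa = 0.365 kPa.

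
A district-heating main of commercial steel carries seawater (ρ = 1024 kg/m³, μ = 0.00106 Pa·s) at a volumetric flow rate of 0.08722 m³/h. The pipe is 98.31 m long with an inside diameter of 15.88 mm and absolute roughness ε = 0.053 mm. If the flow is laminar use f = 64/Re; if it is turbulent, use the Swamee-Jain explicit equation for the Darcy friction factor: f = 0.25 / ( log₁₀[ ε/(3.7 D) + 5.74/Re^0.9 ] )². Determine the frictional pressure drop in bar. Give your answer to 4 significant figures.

ΔP ≈ 0.01618 bar

Q = 0.08722 m³/h = 0.08722/3600 = 2.423e-05 m³/s.
Cross-sectional area A = πD²/4 = π(0.01588)²/4 = 0.0001981 m²; mean velocity V = Q/A = 2.423e-05/0.0001981 = 0.1223 m/s.
Reynolds number Re = ρVD/μ = 1024 · 0.1223 · 0.01588 / 0.00106 = 1877.
Re < 2300 → laminar flow, so f = 64/Re = 64/1877 = 0.0341 (the turbulent correlation is not needed).
Darcy-Weisbach: ΔP = f(L/D)(ρV²/2) = 0.0341·(98.31/0.01588)·(1024·0.1223²/2) = 0.0341·6191·7.662 = 1618 Pa.
ΔP = 1618 Pa = 0.01618 bar.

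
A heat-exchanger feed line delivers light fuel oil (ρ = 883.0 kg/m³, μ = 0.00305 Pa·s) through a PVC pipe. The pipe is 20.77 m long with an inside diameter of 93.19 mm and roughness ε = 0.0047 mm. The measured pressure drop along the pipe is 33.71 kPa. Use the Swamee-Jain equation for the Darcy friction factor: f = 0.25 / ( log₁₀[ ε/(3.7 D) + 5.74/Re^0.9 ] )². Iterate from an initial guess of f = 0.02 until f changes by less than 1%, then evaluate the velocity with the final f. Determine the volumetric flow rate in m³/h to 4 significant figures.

Q ≈ 108.4 m³/h

Rearranging Darcy-Weisbach: V = √(2·ΔP·D/(f·L·ρ)). With ε/D = 4.7e-06/0.09319 = 5.04e-05, iterate starting from f = 0.02:
  f = 0.02 → V = √(2·3.371e+04·0.09319/(0.02·20.77·883)) = 4.139 m/s; Re = ρVD/μ = 1.117e+05; f → 0.01778
  f = 0.01778 → V = 4.389 m/s; Re = 1.184e+05; f → 0.01758
  f = 0.01758 → V = 4.414 m/s; Re = 1.191e+05; f → 0.01756
Converged (Δf/f < 1%). With the final f = 0.01756: V = √(2·3.371e+04·0.09319/(0.01756·20.77·883)) = 4.416 m/s.
Q = V·A = 4.416·(π/4·0.09319²) = 0.03012 m³/s = 108.4 m³/h.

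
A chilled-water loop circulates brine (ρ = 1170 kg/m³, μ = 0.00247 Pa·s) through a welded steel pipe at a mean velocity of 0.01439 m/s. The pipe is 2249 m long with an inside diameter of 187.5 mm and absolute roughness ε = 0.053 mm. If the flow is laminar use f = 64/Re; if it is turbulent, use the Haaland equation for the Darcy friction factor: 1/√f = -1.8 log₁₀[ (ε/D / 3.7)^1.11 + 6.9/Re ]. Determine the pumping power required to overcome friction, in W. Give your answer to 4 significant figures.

P ≈ 0.02891 W

Reynolds number Re = ρVD/μ = 1170 · 0.01439 · 0.1875 / 0.00247 = 1278.
Re < 2300 → laminar flow, so f = 64/Re = 64/1278 = 0.05008 (the turbulent correlation is not needed).
Darcy-Weisbach: ΔP = f(L/D)(ρV²/2) = 0.05008·(2249/0.1875)·(1170·0.01439²/2) = 0.05008·1.199e+04·0.1211 = 72.76 Pa.
Q = V·A = 0.01439·0.02761 = 0.0003973 m³/s.
Pumping power P = QΔP = 0.0003973·72.76 = 0.028910 W = 0.02891 W.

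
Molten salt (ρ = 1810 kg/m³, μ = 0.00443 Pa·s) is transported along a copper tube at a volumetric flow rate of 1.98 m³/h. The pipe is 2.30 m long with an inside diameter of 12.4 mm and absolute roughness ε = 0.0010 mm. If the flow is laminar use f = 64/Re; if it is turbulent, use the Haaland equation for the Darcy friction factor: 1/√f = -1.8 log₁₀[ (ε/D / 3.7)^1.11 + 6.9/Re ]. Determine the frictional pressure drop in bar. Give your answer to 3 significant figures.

Q = 1.98 m³/h = 1.98/3600 = 0.00055 m³/s.
Cross-sectional area A = πD²/4 = π(0.0124)²/4 = 0.0001208 m²; mean velocity V = Q/A = 0.00055/0.0001208 = 4.554 m/s.
Reynolds number Re = ρVD/μ = 1810 · 4.554 · 0.0124 / 0.00443 = 2.307e+04.
Re > 4000 → turbulent. Relative roughness ε/D = 1e-06/0.0124 = 8.06e-05. Haaland: 1/√f = -1.8 log₁₀[(8.06e-05/3.7)^1.11 + 6.9/2.307e+04] = -1.8 log₁₀[6.69e-06 + 0.000299] = 6.326, so f = 0.02499.
Darcy-Weisbach: ΔP = f(L/D)(ρV²/2) = 0.02499·(2.3/0.0124)·(1810·4.554²/2) = 0.02499·185.5·1.877e+04 = 8.7e+04 Pa.
ΔP = 8.7e+04 Pa = 0.870 bar.

ΔP ≈ 0.870 bar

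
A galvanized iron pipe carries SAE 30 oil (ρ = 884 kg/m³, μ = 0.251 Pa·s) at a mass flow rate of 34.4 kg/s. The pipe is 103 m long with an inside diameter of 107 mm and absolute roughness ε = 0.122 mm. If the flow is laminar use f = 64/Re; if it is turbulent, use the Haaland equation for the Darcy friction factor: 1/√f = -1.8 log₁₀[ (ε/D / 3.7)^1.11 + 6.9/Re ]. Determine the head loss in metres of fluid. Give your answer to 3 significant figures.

A = πD²/4 = π(0.107)²/4 = 0.008992 m²; mean velocity V = ṁ/(ρA) = 34.4/(884 · 0.008992) = 4.328 m/s.
Reynolds number Re = ρVD/μ = 884 · 4.328 · 0.107 / 0.251 = 1631.
Re < 2300 → laminar flow, so f = 64/Re = 64/1631 = 0.03924 (the turbulent correlation is not needed).
Darcy-Weisbach: ΔP = f(L/D)(ρV²/2) = 0.03924·(103/0.107)·(884·4.328²/2) = 0.03924·962.6·8278 = 3.127e+05 Pa.
Head loss h_f = ΔP/(ρg) = 3.127e+05/(884·9.81) = 36.1 m.

h_f ≈ 36.1 m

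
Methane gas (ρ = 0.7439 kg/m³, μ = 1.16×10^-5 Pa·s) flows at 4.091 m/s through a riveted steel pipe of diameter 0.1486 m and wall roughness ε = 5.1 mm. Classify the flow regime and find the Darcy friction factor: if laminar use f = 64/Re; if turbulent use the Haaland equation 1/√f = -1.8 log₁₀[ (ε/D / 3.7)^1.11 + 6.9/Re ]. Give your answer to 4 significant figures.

f ≈ 0.06137

Re = ρVD/μ = 0.7439·4.091·0.1486/1.16e-05 = 3.899e+04.
Re > 4000 → turbulent. ε/D = 0.0051/0.1486 = 0.0343; Haaland: 1/√f = -1.8 log₁₀[0.00554 + 0.000177] = 4.037, so f = 0.06137.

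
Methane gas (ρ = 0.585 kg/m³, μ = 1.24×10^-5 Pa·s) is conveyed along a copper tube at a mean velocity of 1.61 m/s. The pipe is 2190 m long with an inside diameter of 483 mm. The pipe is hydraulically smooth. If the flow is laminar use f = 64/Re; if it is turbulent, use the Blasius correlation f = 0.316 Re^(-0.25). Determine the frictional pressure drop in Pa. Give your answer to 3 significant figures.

ΔP ≈ 78.5 Pa

Reynolds number Re = ρVD/μ = 0.585 · 1.61 · 0.483 / 1.24e-05 = 3.669e+04.
Re > 4000 → turbulent. Smooth-pipe (Blasius): f = 0.316 Re^(-0.25) = 0.316/(3.669e+04)^0.25 = 0.02283.
Darcy-Weisbach: ΔP = f(L/D)(ρV²/2) = 0.02283·(2190/0.483)·(0.585·1.61²/2) = 0.02283·4534·0.7582 = 78.49 Pa.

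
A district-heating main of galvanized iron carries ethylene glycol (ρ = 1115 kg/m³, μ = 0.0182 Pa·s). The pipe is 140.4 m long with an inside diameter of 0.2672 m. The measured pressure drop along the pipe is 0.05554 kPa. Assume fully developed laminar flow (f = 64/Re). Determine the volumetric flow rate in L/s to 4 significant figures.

For laminar flow, f = 64/Re with Re = ρVD/μ, so Darcy-Weisbach reduces to ΔP = 32μLV/D². Solving for V: V = ΔP·D²/(32μL) = 55.54·(0.2672)²/(32·0.0182·140.4) = 0.04849 m/s.
Check: Re = ρVD/μ = 1115·0.04849·0.2672/0.0182 = 793.8 < 2300, so the laminar assumption holds.
Q = V·A = 0.04849·(π/4·0.2672²) = 0.002719 m³/s = 2.719 L/s.

Q ≈ 2.719 L/s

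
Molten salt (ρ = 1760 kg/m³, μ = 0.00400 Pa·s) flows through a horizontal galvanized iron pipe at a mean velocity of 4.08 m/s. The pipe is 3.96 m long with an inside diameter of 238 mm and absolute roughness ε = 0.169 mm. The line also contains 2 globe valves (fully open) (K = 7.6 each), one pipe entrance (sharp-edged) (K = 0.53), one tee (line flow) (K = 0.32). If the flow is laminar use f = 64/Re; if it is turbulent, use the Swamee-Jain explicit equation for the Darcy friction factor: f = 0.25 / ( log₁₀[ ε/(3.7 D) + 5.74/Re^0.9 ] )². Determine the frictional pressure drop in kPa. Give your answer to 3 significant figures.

ΔP ≈ 240 kPa

Reynolds number Re = ρVD/μ = 1760 · 4.08 · 0.238 / 0.004 = 4.273e+05.
Re > 4000 → turbulent. Relative roughness ε/D = 0.000169/0.238 = 0.00071. Swamee-Jain: f = 0.25/(log₁₀[0.00071/3.7 + 5.74/4.273e+05^0.9])² = 0.25/(log₁₀[0.000192 + 4.91e-05])² = 0.25/(-3.618)² = 0.0191.
Total minor-loss coefficient ΣK = 2·7.6 + 1·0.53 + 1·0.32 = 16.
ΔP = [f·L/D + ΣK]·(ρV²/2) = [0.0191·3.96/0.238 + 16]·(1760·4.08²/2) = [0.3178 + 16]·1.465e+04 = 2.398e+05 Pa.
ΔP = 2.398e+05 Pa = 240 kPa.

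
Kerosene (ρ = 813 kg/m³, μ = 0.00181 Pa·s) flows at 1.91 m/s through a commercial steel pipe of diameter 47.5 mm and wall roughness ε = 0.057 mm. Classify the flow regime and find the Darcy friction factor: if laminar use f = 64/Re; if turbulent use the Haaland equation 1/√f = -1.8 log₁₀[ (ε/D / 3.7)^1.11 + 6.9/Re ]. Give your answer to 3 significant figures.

Re = ρVD/μ = 813·1.91·0.0475/0.00181 = 4.075e+04.
Re > 4000 → turbulent. ε/D = 5.7e-05/0.0475 = 0.0012; Haaland: 1/√f = -1.8 log₁₀[0.000134 + 0.000169] = 6.333, so f = 0.02494.

f ≈ 0.0249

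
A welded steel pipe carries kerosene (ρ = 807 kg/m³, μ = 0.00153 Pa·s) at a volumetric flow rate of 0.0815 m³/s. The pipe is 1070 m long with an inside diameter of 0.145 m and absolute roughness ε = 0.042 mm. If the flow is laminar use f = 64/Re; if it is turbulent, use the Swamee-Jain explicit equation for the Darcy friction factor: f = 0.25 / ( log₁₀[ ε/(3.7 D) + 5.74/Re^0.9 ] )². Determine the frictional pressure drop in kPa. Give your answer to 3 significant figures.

ΔP ≈ 1210 kPa

Cross-sectional area A = πD²/4 = π(0.145)²/4 = 0.01651 m²; mean velocity V = Q/A = 0.0815/0.01651 = 4.936 m/s.
Reynolds number Re = ρVD/μ = 807 · 4.936 · 0.145 / 0.00153 = 3.775e+05.
Re > 4000 → turbulent. Relative roughness ε/D = 4.2e-05/0.145 = 0.00029. Swamee-Jain: f = 0.25/(log₁₀[0.00029/3.7 + 5.74/3.775e+05^0.9])² = 0.25/(log₁₀[7.83e-05 + 5.49e-05])² = 0.25/(-3.875)² = 0.01665.
Darcy-Weisbach: ΔP = f(L/D)(ρV²/2) = 0.01665·(1070/0.145)·(807·4.936²/2) = 0.01665·7379·9829 = 1.207e+06 Pa.
ΔP = 1.207e+06 Pa = 1210 kPa.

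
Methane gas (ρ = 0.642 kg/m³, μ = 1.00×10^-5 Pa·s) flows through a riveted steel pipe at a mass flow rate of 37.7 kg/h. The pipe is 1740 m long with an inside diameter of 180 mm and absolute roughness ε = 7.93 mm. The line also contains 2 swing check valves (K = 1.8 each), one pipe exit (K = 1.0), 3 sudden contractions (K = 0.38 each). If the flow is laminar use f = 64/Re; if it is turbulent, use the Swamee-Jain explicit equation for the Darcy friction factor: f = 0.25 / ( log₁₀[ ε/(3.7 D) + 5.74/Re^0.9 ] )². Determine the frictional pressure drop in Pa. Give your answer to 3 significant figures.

ΔP ≈ 92.9 Pa

ṁ = 37.7 kg/h = 37.7/3600 = 0.01047 kg/s.
A = πD²/4 = π(0.18)²/4 = 0.02545 m²; mean velocity V = ṁ/(ρA) = 0.01047/(0.642 · 0.02545) = 0.641 m/s.
Reynolds number Re = ρVD/μ = 0.642 · 0.641 · 0.18 / 1e-05 = 7408.
Re > 4000 → turbulent. Relative roughness ε/D = 0.00793/0.18 = 0.0441. Swamee-Jain: f = 0.25/(log₁₀[0.0441/3.7 + 5.74/7408^0.9])² = 0.25/(log₁₀[0.0119 + 0.00189])² = 0.25/(-1.86)² = 0.07224.
Total minor-loss coefficient ΣK = 2·1.8 + 1·1 + 3·0.38 = 5.74.
ΔP = [f·L/D + ΣK]·(ρV²/2) = [0.07224·1740/0.18 + 5.74]·(0.642·0.641²/2) = [698.3 + 5.74]·0.1319 = 92.87 Pa.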